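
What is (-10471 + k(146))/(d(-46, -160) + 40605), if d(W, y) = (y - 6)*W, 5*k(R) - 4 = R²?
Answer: -6207/48241 ≈ -0.12867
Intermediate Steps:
k(R) = ⅘ + R²/5
d(W, y) = W*(-6 + y) (d(W, y) = (-6 + y)*W = W*(-6 + y))
(-10471 + k(146))/(d(-46, -160) + 40605) = (-10471 + (⅘ + (⅕)*146²))/(-46*(-6 - 160) + 40605) = (-10471 + (⅘ + (⅕)*21316))/(-46*(-166) + 40605) = (-10471 + (⅘ + 21316/5))/(7636 + 40605) = (-10471 + 4264)/48241 = -6207*1/48241 = -6207/48241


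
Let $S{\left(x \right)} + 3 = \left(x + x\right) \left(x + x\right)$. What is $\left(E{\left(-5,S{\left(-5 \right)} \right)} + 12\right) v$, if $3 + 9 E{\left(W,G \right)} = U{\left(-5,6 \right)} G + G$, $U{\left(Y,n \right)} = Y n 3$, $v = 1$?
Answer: $- \frac{8528}{9} \approx -947.56$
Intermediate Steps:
$S{\left(x \right)} = -3 + 4 x^{2}$ ($S{\left(x \right)} = -3 + \left(x + x\right) \left(x + x\right) = -3 + 2 x 2 x = -3 + 4 x^{2}$)
$U{\left(Y,n \right)} = 3 Y n$
$E{\left(W,G \right)} = - \frac{1}{3} - \frac{89 G}{9}$ ($E{\left(W,G \right)} = - \frac{1}{3} + \frac{3 \left(-5\right) 6 G + G}{9} = - \frac{1}{3} + \frac{- 90 G + G}{9} = - \frac{1}{3} + \frac{\left(-89\right) G}{9} = - \frac{1}{3} - \frac{89 G}{9}$)
$\left(E{\left(-5,S{\left(-5 \right)} \right)} + 12\right) v = \left(\left(- \frac{1}{3} - \frac{89 \left(-3 + 4 \left(-5\right)^{2}\right)}{9}\right) + 12\right) 1 = \left(\left(- \frac{1}{3} - \frac{89 \left(-3 + 4 \cdot 25\right)}{9}\right) + 12\right) 1 = \left(\left(- \frac{1}{3} - \frac{89 \left(-3 + 100\right)}{9}\right) + 12\right) 1 = \left(\left(- \frac{1}{3} - \frac{8633}{9}\right) + 12\right) 1 = \left(- \frac{8636}{9} + 12\right) 1 = \left(- \frac{8528}{9}\right) 1 = - \frac{8528}{9}$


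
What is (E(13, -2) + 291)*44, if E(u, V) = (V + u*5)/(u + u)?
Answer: 167838/13 ≈ 12911.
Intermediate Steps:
E(u, V) = (V + 5*u)/(2*u) (E(u, V) = (V + 5*u)/((2*u)) = (V + 5*u)*(1/(2*u)) = (V + 5*u)/(2*u))
(E(13, -2) + 291)*44 = ((½)*(-2 + 5*13)/13 + 291)*44 = ((½)*(1/13)*(-2 + 65) + 291)*44 = ((½)*(1/13)*63 + 291)*44 = (63/26 + 291)*44 = (7629/26)*44 = 167838/13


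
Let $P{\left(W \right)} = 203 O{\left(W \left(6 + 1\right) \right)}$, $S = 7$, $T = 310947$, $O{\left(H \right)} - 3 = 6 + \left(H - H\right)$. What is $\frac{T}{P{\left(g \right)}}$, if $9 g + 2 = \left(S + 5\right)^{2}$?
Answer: $\frac{14807}{87} \approx 170.2$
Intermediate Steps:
$O{\left(H \right)} = 9$ ($O{\left(H \right)} = 3 + \left(6 + \left(H - H\right)\right) = 3 + \left(6 + 0\right) = 3 + 6 = 9$)
$g = \frac{142}{9}$ ($g = - \frac{2}{9} + \frac{\left(7 + 5\right)^{2}}{9} = - \frac{2}{9} + \frac{12^{2}}{9} = - \frac{2}{9} + \frac{1}{9} \cdot 144 = - \frac{2}{9} + 16 = \frac{142}{9} \approx 15.778$)
$P{\left(W \right)} = 1827$ ($P{\left(W \right)} = 203 \cdot 9 = 1827$)
$\frac{T}{P{\left(g \right)}} = \frac{310947}{1827} = 310947 \cdot \frac{1}{1827} = \frac{14807}{87}$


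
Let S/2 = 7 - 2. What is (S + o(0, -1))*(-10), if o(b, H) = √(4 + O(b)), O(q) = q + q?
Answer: -120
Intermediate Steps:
O(q) = 2*q
o(b, H) = √(4 + 2*b)
S = 10 (S = 2*(7 - 2) = 2*5 = 10)
(S + o(0, -1))*(-10) = (10 + √(4 + 2*0))*(-10) = (10 + √(4 + 0))*(-10) = (10 + √4)*(-10) = (10 + 2)*(-10) = 12*(-10) = -120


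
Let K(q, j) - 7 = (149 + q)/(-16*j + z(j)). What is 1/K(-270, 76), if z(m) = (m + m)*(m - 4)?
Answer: 9728/67975 ≈ 0.14311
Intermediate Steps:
z(m) = 2*m*(-4 + m) (z(m) = (2*m)*(-4 + m) = 2*m*(-4 + m))
K(q, j) = 7 + (149 + q)/(-16*j + 2*j*(-4 + j))
1/K(-270, 76) = 1/((½)*(149 - 270 - 168*76 + 14*76²)/(76*(-12 + 76))) = 1/((½)*(1/76)*(149 - 270 - 12768 + 14*5776)/64) = 1/((½)*(1/76)*(1/64)*(149 - 270 - 12768 + 80864)) = 1/((½)*(1/76)*(1/64)*67975) = 1/(67975/9728) = 9728/67975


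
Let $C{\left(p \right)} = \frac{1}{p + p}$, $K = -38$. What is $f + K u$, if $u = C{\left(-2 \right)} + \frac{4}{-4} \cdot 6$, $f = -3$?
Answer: $\frac{469}{2} \approx 234.5$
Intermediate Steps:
$C{\left(p \right)} = \frac{1}{2 p}$
$u = - \frac{25}{4}$ ($u = \frac{1}{2 \left(-2\right)} + \frac{4}{-4} \cdot 6 = \frac{1}{2} \left(- \frac{1}{2}\right) + 4 \left(- \frac{1}{4}\right) 6 = - \frac{1}{4} - 6 = - \frac{25}{4} \approx -6.25$)
$f + K u = -3 - - \frac{475}{2} = -3 + \frac{475}{2} = \frac{469}{2}$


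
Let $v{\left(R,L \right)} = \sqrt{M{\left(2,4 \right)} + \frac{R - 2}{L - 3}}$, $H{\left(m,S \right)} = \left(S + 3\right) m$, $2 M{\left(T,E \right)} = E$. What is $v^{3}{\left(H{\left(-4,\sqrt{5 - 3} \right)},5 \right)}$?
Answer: $\left(-5 - 2 \sqrt{2}\right)^{\frac{3}{2}} \approx - 21.903 i$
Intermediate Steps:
$M{\left(T,E \right)} = \frac{E}{2}$
$H{\left(m,S \right)} = m \left(3 + S\right)$ ($H{\left(m,S \right)} = \left(3 + S\right) m = m \left(3 + S\right)$)
$v{\left(R,L \right)} = \sqrt{2 + \frac{-2 + R}{-3 + L}}$ ($v{\left(R,L \right)} = \sqrt{\frac{1}{2} \cdot 4 + \frac{R - 2}{L - 3}} = \sqrt{2 + \frac{-2 + R}{-3 + L}}$)
$v^{3}{\left(H{\left(-4,\sqrt{5 - 3} \right)},5 \right)} = \left(\sqrt{\frac{-8 - 4 \left(3 + \sqrt{5 - 3}\right) + 2 \cdot 5}{-3 + 5}}\right)^{3} = \left(\sqrt{\frac{-8 - 4 \left(3 + \sqrt{2}\right) + 10}{2}}\right)^{3} = \left(\sqrt{\frac{-8 - \left(12 + 4 \sqrt{2}\right) + 10}{2}}\right)^{3} = \left(\sqrt{\frac{-10 - 4 \sqrt{2}}{2}}\right)^{3} = \left(\sqrt{-5 - 2 \sqrt{2}}\right)^{3} = \left(-5 - 2 \sqrt{2}\right)^{\frac{3}{2}}$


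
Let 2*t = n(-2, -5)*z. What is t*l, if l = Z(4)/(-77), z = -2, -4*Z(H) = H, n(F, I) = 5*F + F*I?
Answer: 0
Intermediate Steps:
Z(H) = -H/4
l = 1/77 (l = -¼*4/(-77) = -1*(-1/77) = 1/77 ≈ 0.012987)
t = 0 (t = (-2*(5 - 5)*(-2))/2 = (-2*0*(-2))/2 = (0*(-2))/2 = (½)*0 = 0)
t*l = 0*(1/77) = 0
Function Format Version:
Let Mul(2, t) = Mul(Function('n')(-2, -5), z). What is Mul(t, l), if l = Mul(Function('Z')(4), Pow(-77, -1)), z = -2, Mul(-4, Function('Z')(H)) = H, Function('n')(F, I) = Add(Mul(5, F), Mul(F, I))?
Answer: 0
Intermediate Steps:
Function('Z')(H) = Mul(Rational(-1, 4), H)
l = Rational(1, 77) (l = Mul(Mul(Rational(-1, 4), 4), Pow(-77, -1)) = Mul(-1, Rational(-1, 77)) = Rational(1, 77) ≈ 0.012987)
t = 0 (t = Mul(Rational(1, 2), Mul(Mul(-2, Add(5, -5)), -2)) = Mul(Rational(1, 2), Mul(Mul(-2, 0), -2)) = Mul(Rational(1, 2), Mul(0, -2)) = Mul(Rational(1, 2), 0) = 0)
Mul(t, l) = Mul(0, Rational(1, 77)) = 0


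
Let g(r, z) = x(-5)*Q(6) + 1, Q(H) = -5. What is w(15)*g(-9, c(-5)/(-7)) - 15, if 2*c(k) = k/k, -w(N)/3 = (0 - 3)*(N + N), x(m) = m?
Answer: 7005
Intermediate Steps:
w(N) = 18*N (w(N) = -3*(0 - 3)*(N + N) = -(-9)*2*N = -(-18)*N = 18*N)
c(k) = ½ (c(k) = (k/k)/2 = (½)*1 = ½)
g(r, z) = 26 (g(r, z) = -5*(-5) + 1 = 25 + 1 = 26)
w(15)*g(-9, c(-5)/(-7)) - 15 = (18*15)*26 - 15 = 270*26 - 15 = 7020 - 15 = 7005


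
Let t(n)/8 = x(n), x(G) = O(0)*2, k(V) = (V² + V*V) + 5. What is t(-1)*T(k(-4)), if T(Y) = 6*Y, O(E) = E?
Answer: 0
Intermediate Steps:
k(V) = 5 + 2*V² (k(V) = (V² + V²) + 5 = 2*V² + 5 = 5 + 2*V²)
x(G) = 0 (x(G) = 0*2 = 0)
t(n) = 0 (t(n) = 8*0 = 0)
t(-1)*T(k(-4)) = 0*(6*(5 + 2*(-4)²)) = 0*(6*(5 + 2*16)) = 0*(6*(5 + 32)) = 0*(6*37) = 0*222 = 0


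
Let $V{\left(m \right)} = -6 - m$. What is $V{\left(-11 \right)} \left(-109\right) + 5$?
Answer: $-540$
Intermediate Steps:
$V{\left(-11 \right)} \left(-109\right) + 5 = \left(-6 - -11\right) \left(-109\right) + 5 = \left(-6 + 11\right) \left(-109\right) + 5 = 5 \left(-109\right) + 5 = -545 + 5 = -540$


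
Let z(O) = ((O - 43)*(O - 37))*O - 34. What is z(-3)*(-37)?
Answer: 205498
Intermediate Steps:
z(O) = -34 + O*(-43 + O)*(-37 + O) (z(O) = ((-43 + O)*(-37 + O))*O - 34 = O*(-43 + O)*(-37 + O) - 34 = -34 + O*(-43 + O)*(-37 + O))
z(-3)*(-37) = (-34 + (-3)³ - 80*(-3)² + 1591*(-3))*(-37) = (-34 - 27 - 80*9 - 4773)*(-37) = (-34 - 27 - 720 - 4773)*(-37) = -5554*(-37) = 205498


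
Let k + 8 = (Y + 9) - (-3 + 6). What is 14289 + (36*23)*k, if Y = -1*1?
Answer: 11805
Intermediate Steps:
Y = -1
k = -3 (k = -8 + ((-1 + 9) - (-3 + 6)) = -8 + (8 - 1*3) = -8 + (8 - 3) = -8 + 5 = -3)
14289 + (36*23)*k = 14289 + (36*23)*(-3) = 14289 + 828*(-3) = 14289 - 2484 = 11805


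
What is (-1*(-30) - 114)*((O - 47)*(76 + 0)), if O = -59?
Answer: 676704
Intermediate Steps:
(-1*(-30) - 114)*((O - 47)*(76 + 0)) = (-1*(-30) - 114)*((-59 - 47)*(76 + 0)) = (30 - 114)*(-106*76) = -84*(-8056) = 676704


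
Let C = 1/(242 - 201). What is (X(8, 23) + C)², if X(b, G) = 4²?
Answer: 431649/1681 ≈ 256.78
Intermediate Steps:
X(b, G) = 16
C = 1/41 ≈ 0.024390
(X(8, 23) + C)² = (16 + 1/41)² = (657/41)² = 431649/1681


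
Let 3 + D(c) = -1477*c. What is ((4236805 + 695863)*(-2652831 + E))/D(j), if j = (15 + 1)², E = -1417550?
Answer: 20077838106508/378115 ≈ 5.3100e+7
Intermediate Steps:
j = 256 (j = 16² = 256)
D(c) = -3 - 1477*c
((4236805 + 695863)*(-2652831 + E))/D(j) = ((4236805 + 695863)*(-2652831 - 1417550))/(-3 - 1477*256) = (4932668*(-4070381))/(-3 - 378112) = -20077838106508/(-378115) = -20077838106508*(-1/378115) = 20077838106508/378115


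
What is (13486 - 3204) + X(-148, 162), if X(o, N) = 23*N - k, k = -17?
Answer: 14025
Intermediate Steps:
X(o, N) = 17 + 23*N (X(o, N) = 23*N - 1*(-17) = 23*N + 17 = 17 + 23*N)
(13486 - 3204) + X(-148, 162) = (13486 - 3204) + (17 + 23*162) = 10282 + (17 + 3726) = 10282 + 3743 = 14025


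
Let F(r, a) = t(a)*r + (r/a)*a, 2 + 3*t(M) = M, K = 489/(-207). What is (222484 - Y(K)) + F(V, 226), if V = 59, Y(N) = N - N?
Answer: 680845/3 ≈ 2.2695e+5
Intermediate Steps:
K = -163/69 (K = 489*(-1/207) = -163/69 ≈ -2.3623)
Y(N) = 0
t(M) = -2/3 + M/3
F(r, a) = r + r*(-2/3 + a/3) (F(r, a) = (-2/3 + a/3)*r + (r/a)*a = r*(-2/3 + a/3) + r = r + r*(-2/3 + a/3))
(222484 - Y(K)) + F(V, 226) = (222484 - 1*0) + (1/3)*59*(1 + 226) = (222484 + 0) + (1/3)*59*227 = 222484 + 13393/3 = 680845/3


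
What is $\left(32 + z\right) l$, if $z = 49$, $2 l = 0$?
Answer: $0$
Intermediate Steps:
$l = 0$ ($l = \frac{1}{2} \cdot 0 = 0$)
$\left(32 + z\right) l = \left(32 + 49\right) 0 = 81 \cdot 0 = 0$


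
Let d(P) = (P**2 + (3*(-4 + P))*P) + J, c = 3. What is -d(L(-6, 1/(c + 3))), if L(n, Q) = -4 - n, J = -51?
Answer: 59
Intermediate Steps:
d(P) = -51 + P**2 + P*(-12 + 3*P) (d(P) = (P**2 + (3*(-4 + P))*P) - 51 = (P**2 + (-12 + 3*P)*P) - 51 = (P**2 + P*(-12 + 3*P)) - 51 = -51 + P**2 + P*(-12 + 3*P))
-d(L(-6, 1/(c + 3))) = -(-51 - 12*(-4 - 1*(-6)) + 4*(-4 - 1*(-6))**2) = -(-51 - 12*(-4 + 6) + 4*(-4 + 6)**2) = -(-51 - 12*2 + 4*2**2) = -(-51 - 24 + 4*4) = -(-51 - 24 + 16) = -1*(-59) = 59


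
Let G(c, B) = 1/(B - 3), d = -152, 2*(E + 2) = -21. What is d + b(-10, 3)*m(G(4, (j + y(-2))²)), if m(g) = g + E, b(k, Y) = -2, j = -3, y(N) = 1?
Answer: -129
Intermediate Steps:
E = -25/2 (E = -2 + (½)*(-21) = -2 - 21/2 = -25/2 ≈ -12.500)
G(c, B) = 1/(-3 + B)
m(g) = -25/2 + g (m(g) = g - 25/2 = -25/2 + g)
d + b(-10, 3)*m(G(4, (j + y(-2))²)) = -152 - 2*(-25/2 + 1/(-3 + (-3 + 1)²)) = -152 - 2*(-25/2 + 1/(-3 + (-2)²)) = -152 - 2*(-25/2 + 1/(-3 + 4)) = -152 - 2*(-25/2 + 1/1) = -152 - 2*(-25/2 + 1) = -152 - 2*(-23/2) = -152 + 23 = -129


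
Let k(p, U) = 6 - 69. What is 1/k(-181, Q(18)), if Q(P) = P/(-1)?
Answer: -1/63 ≈ -0.015873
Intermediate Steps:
Q(P) = -P (Q(P) = P*(-1) = -P)
k(p, U) = -63
1/k(-181, Q(18)) = 1/(-63) = -1/63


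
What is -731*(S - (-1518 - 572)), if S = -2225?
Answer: 98685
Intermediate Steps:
-731*(S - (-1518 - 572)) = -731*(-2225 - (-1518 - 572)) = -731*(-2225 - 1*(-2090)) = -731*(-2225 + 2090) = -731*(-135) = 98685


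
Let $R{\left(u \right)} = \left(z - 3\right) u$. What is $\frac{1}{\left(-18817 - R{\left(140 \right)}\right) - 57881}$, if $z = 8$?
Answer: $- \frac{1}{77398} \approx -1.292 \cdot 10^{-5}$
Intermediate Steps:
$R{\left(u \right)} = 5 u$ ($R{\left(u \right)} = \left(8 - 3\right) u = 5 u$)
$\frac{1}{\left(-18817 - R{\left(140 \right)}\right) - 57881} = \frac{1}{\left(-18817 - 5 \cdot 140\right) - 57881} = \frac{1}{\left(-18817 - 700\right) - 57881} = \frac{1}{-19517 - 57881} = \frac{1}{-77398} = - \frac{1}{77398}$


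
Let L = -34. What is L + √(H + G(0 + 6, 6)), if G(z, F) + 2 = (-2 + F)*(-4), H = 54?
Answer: -28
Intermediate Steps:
G(z, F) = 6 - 4*F (G(z, F) = -2 + (-2 + F)*(-4) = -2 + (8 - 4*F) = 6 - 4*F)
L + √(H + G(0 + 6, 6)) = -34 + √(54 + (6 - 4*6)) = -34 + √(54 + (6 - 24)) = -34 + √(54 - 18) = -34 + √36 = -34 + 6 = -28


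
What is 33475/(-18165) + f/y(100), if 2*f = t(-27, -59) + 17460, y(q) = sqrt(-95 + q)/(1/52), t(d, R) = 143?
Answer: -6695/3633 + 17603*sqrt(5)/520 ≈ 73.852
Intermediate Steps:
y(q) = 52*sqrt(-95 + q) (y(q) = sqrt(-95 + q)/(1/52) = sqrt(-95 + q)*52 = 52*sqrt(-95 + q))
f = 17603/2 (f = (143 + 17460)/2 = (1/2)*17603 = 17603/2 ≈ 8801.5)
33475/(-18165) + f/y(100) = 33475/(-18165) + 17603/(2*((52*sqrt(-95 + 100)))) = 33475*(-1/18165) + 17603/(2*((52*sqrt(5)))) = -6695/3633 + 17603*(sqrt(5)/260)/2 = -6695/3633 + 17603*sqrt(5)/520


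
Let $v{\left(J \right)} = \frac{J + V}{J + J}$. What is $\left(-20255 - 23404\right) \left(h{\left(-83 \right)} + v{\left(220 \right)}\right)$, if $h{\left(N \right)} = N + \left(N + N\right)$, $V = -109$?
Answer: $\frac{434403081}{40} \approx 1.086 \cdot 10^{7}$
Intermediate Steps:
$h{\left(N \right)} = 3 N$ ($h{\left(N \right)} = N + 2 N = 3 N$)
$v{\left(J \right)} = \frac{-109 + J}{2 J}$ ($v{\left(J \right)} = \frac{J - 109}{J + J} = \frac{-109 + J}{2 J}$)
$\left(-20255 - 23404\right) \left(h{\left(-83 \right)} + v{\left(220 \right)}\right) = \left(-20255 - 23404\right) \left(3 \left(-83\right) + \frac{-109 + 220}{2 \cdot 220}\right) = - 43659 \left(-249 + \frac{1}{2} \cdot \frac{1}{220} \cdot 111\right) = - 43659 \left(-249 + \frac{111}{440}\right) = \left(-43659\right) \left(- \frac{109449}{440}\right) = \frac{434403081}{40}$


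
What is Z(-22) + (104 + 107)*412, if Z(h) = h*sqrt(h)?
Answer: 86932 - 22*I*sqrt(22) ≈ 86932.0 - 103.19*I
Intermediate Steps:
Z(h) = h**(3/2)
Z(-22) + (104 + 107)*412 = (-22)**(3/2) + (104 + 107)*412 = -22*I*sqrt(22) + 211*412 = -22*I*sqrt(22) + 86932 = 86932 - 22*I*sqrt(22)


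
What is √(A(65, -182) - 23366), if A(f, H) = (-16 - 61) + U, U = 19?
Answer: 8*I*√366 ≈ 153.05*I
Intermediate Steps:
A(f, H) = -58 (A(f, H) = (-16 - 61) + 19 = -77 + 19 = -58)
√(A(65, -182) - 23366) = √(-58 - 23366) = √(-23424) = 8*I*√366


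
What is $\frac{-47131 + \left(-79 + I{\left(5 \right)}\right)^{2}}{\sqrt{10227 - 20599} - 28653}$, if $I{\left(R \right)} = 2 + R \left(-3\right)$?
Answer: $\frac{1107925551}{821004781} + \frac{77334 i \sqrt{2593}}{821004781} \approx 1.3495 + 0.0047965 i$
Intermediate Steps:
$I{\left(R \right)} = 2 - 3 R$
$\frac{-47131 + \left(-79 + I{\left(5 \right)}\right)^{2}}{\sqrt{10227 - 20599} - 28653} = \frac{-47131 + \left(-79 + \left(2 - 15\right)\right)^{2}}{\sqrt{10227 - 20599} - 28653} = \frac{-47131 + \left(-79 + \left(2 - 15\right)\right)^{2}}{\sqrt{-10372} - 28653} = \frac{-47131 + \left(-79 - 13\right)^{2}}{2 i \sqrt{2593} - 28653} = \frac{-47131 + \left(-92\right)^{2}}{-28653 + 2 i \sqrt{2593}} = \frac{-47131 + 8464}{-28653 + 2 i \sqrt{2593}} = - \frac{38667}{-28653 + 2 i \sqrt{2593}}$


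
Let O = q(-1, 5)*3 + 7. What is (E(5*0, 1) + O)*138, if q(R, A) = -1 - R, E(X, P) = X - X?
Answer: 966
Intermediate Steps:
E(X, P) = 0
O = 7 (O = (-1 - 1*(-1))*3 + 7 = (-1 + 1)*3 + 7 = 0*3 + 7 = 0 + 7 = 7)
(E(5*0, 1) + O)*138 = (0 + 7)*138 = 7*138 = 966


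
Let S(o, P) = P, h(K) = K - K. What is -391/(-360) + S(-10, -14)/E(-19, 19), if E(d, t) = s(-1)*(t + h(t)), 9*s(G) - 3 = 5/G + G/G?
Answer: 52789/6840 ≈ 7.7177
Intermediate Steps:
h(K) = 0
s(G) = 4/9 + 5/(9*G) (s(G) = 1/3 + (5/G + G/G)/9 = 1/3 + (5/G + 1)/9 = 1/3 + (1 + 5/G)/9 = 1/3 + (1/9 + 5/(9*G)) = 4/9 + 5/(9*G))
E(d, t) = -t/9 (E(d, t) = ((1/9)*(5 + 4*(-1))/(-1))*(t + 0) = ((1/9)*(-1)*(5 - 4))*t = ((1/9)*(-1)*1)*t = -t/9)
-391/(-360) + S(-10, -14)/E(-19, 19) = -391/(-360) - 14/((-1/9*19)) = -391*(-1/360) - 14/(-19/9) = 391/360 - 14*(-9/19) = 391/360 + 126/19 = 52789/6840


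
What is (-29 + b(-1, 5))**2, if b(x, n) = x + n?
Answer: 625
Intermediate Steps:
b(x, n) = n + x
(-29 + b(-1, 5))**2 = (-29 + (5 - 1))**2 = (-29 + 4)**2 = (-25)**2 = 625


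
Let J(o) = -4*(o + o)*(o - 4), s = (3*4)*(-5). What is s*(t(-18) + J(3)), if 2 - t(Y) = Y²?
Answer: 17880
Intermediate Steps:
s = -60 (s = 12*(-5) = -60)
t(Y) = 2 - Y²
J(o) = -8*o*(-4 + o) (J(o) = -4*2*o*(-4 + o) = -8*o*(-4 + o))
s*(t(-18) + J(3)) = -60*((2 - 1*(-18)²) + 8*3*(4 - 1*3)) = -60*((2 - 1*324) + 8*3*(4 - 3)) = -60*((2 - 324) + 8*3*1) = -60*(-322 + 24) = -60*(-298) = 17880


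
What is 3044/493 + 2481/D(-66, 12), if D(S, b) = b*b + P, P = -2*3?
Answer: 547735/22678 ≈ 24.153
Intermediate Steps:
P = -6
D(S, b) = -6 + b² (D(S, b) = b*b - 6 = b² - 6 = -6 + b²)
3044/493 + 2481/D(-66, 12) = 3044/493 + 2481/(-6 + 12²) = 3044*(1/493) + 2481/(-6 + 144) = 3044/493 + 2481/138 = 3044/493 + 2481*(1/138) = 3044/493 + 827/46 = 547735/22678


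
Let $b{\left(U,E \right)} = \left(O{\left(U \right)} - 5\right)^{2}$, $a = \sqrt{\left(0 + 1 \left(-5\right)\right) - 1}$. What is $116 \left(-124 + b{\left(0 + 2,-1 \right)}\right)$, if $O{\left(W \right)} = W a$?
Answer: $-14268 - 2320 i \sqrt{6} \approx -14268.0 - 5682.8 i$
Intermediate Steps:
$a = i \sqrt{6}$ ($a = \sqrt{\left(0 - 5\right) - 1} = \sqrt{-5 - 1} = \sqrt{-6} = i \sqrt{6} \approx 2.4495 i$)
$O{\left(W \right)} = i W \sqrt{6}$ ($O{\left(W \right)} = W i \sqrt{6} = i W \sqrt{6}$)
$b{\left(U,E \right)} = \left(-5 + i U \sqrt{6}\right)^{2}$ ($b{\left(U,E \right)} = \left(i U \sqrt{6} - 5\right)^{2} = \left(-5 + i U \sqrt{6}\right)^{2}$)
$116 \left(-124 + b{\left(0 + 2,-1 \right)}\right) = 116 \left(-124 + \left(-5 + i \left(0 + 2\right) \sqrt{6}\right)^{2}\right) = 116 \left(-124 + \left(-5 + i 2 \sqrt{6}\right)^{2}\right) = 116 \left(-124 + \left(-5 + 2 i \sqrt{6}\right)^{2}\right) = -14384 + 116 \left(-5 + 2 i \sqrt{6}\right)^{2}$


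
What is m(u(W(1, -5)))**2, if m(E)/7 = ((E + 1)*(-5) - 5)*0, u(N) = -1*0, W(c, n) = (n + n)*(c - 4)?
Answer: 0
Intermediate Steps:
W(c, n) = 2*n*(-4 + c) (W(c, n) = (2*n)*(-4 + c) = 2*n*(-4 + c))
u(N) = 0
m(E) = 0 (m(E) = 7*(((E + 1)*(-5) - 5)*0) = 7*(((1 + E)*(-5) - 5)*0) = 7*(((-5 - 5*E) - 5)*0) = 7*((-10 - 5*E)*0) = 7*0 = 0)
m(u(W(1, -5)))**2 = 0**2 = 0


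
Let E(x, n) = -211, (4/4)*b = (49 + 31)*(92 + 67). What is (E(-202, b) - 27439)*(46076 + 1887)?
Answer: -1326176950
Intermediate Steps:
b = 12720 (b = (49 + 31)*(92 + 67) = 80*159 = 12720)
(E(-202, b) - 27439)*(46076 + 1887) = (-211 - 27439)*(46076 + 1887) = -27650*47963 = -1326176950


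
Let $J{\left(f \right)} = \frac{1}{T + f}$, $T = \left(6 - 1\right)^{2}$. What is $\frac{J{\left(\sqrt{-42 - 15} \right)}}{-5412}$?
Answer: $\frac{i}{5412 \left(\sqrt{57} - 25 i\right)} \approx -6.7733 \cdot 10^{-6} + 2.0455 \cdot 10^{-6} i$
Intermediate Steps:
$T = 25$ ($T = 5^{2} = 25$)
$J{\left(f \right)} = \frac{1}{25 + f}$
$\frac{J{\left(\sqrt{-42 - 15} \right)}}{-5412} = \frac{1}{\left(25 + \sqrt{-42 - 15}\right) \left(-5412\right)} = \frac{1}{25 + \sqrt{-57}} \left(- \frac{1}{5412}\right) = \frac{1}{25 + i \sqrt{57}} \left(- \frac{1}{5412}\right) = - \frac{1}{5412 \left(25 + i \sqrt{57}\right)}$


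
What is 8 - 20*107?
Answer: -2132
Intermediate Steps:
8 - 20*107 = 8 - 2140 = -2132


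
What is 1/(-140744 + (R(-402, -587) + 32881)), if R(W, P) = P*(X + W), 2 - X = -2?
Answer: 1/125763 ≈ 7.9515e-6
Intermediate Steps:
X = 4 (X = 2 - 1*(-2) = 2 + 2 = 4)
R(W, P) = P*(4 + W)
1/(-140744 + (R(-402, -587) + 32881)) = 1/(-140744 + (-587*(4 - 402) + 32881)) = 1/(-140744 + (-587*(-398) + 32881)) = 1/(-140744 + (233626 + 32881)) = 1/(-140744 + 266507) = 1/125763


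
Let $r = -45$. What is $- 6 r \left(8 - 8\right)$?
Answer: $0$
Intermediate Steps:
$- 6 r \left(8 - 8\right) = \left(-6\right) \left(-45\right) \left(8 - 8\right) = 270 \left(8 - 8\right) = 270 \cdot 0 = 0$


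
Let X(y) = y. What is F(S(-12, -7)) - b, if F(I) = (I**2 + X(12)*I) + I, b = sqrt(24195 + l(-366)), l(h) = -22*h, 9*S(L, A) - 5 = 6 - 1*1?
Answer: 1270/81 - 3*sqrt(3583) ≈ -163.90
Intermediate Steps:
S(L, A) = 10/9 (S(L, A) = 5/9 + (6 - 1*1)/9 = 5/9 + (6 - 1)/9 = 5/9 + (1/9)*5 = 5/9 + 5/9 = 10/9)
b = 3*sqrt(3583) (b = sqrt(24195 - 22*(-366)) = sqrt(24195 + 8052) = sqrt(32247) = 3*sqrt(3583) ≈ 179.57)
F(I) = I**2 + 13*I (F(I) = (I**2 + 12*I) + I = I**2 + 13*I)
F(S(-12, -7)) - b = 10*(13 + 10/9)/9 - 3*sqrt(3583) = (10/9)*(127/9) - 3*sqrt(3583) = 1270/81 - 3*sqrt(3583)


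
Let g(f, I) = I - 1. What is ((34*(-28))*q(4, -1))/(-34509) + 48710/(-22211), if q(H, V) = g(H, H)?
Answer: -539166258/255493133 ≈ -2.1103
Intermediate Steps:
g(f, I) = -1 + I
q(H, V) = -1 + H
((34*(-28))*q(4, -1))/(-34509) + 48710/(-22211) = ((34*(-28))*(-1 + 4))/(-34509) + 48710/(-22211) = -952*3*(-1/34509) + 48710*(-1/22211) = -2856*(-1/34509) - 48710/22211 = 952/11503 - 48710/22211 = -539166258/255493133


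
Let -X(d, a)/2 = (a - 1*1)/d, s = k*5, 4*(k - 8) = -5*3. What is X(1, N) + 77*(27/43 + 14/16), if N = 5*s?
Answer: -32603/344 ≈ -94.776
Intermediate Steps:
k = 17/4 (k = 8 + (-5*3)/4 = 8 + (¼)*(-15) = 8 - 15/4 = 17/4 ≈ 4.2500)
s = 85/4 (s = (17/4)*5 = 85/4 ≈ 21.250)
N = 425/4 (N = 5*(85/4) = 425/4 ≈ 106.25)
X(d, a) = -2*(-1 + a)/d (X(d, a) = -2*(a - 1*1)/d = -2*(a - 1)/d = -2*(-1 + a)/d)
X(1, N) + 77*(27/43 + 14/16) = 2*(1 - 1*425/4)/1 + 77*(27/43 + 14/16) = 2*1*(1 - 425/4) + 77*(27*(1/43) + 14*(1/16)) = 2*1*(-421/4) + 77*(27/43 + 7/8) = -421/2 + 77*(517/344) = -421/2 + 39809/344 = -32603/344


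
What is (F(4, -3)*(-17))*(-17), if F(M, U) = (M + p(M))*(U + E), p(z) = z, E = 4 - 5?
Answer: -9248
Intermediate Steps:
E = -1
F(M, U) = 2*M*(-1 + U) (F(M, U) = (M + M)*(U - 1) = (2*M)*(-1 + U) = 2*M*(-1 + U))
(F(4, -3)*(-17))*(-17) = ((2*4*(-1 - 3))*(-17))*(-17) = ((2*4*(-4))*(-17))*(-17) = -32*(-17)*(-17) = 544*(-17) = -9248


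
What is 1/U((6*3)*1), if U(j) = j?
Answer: 1/18 ≈ 0.055556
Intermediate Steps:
1/U((6*3)*1) = 1/((6*3)*1) = 1/(18*1) = 1/18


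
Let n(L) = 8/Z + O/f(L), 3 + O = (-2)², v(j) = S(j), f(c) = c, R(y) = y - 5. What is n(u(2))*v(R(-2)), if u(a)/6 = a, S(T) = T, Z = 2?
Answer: -343/12 ≈ -28.583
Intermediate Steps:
R(y) = -5 + y
u(a) = 6*a
v(j) = j
O = 1 (O = -3 + (-2)² = -3 + 4 = 1)
n(L) = 4 + 1/L (n(L) = 8/2 + 1/L = 8*(½) + 1/L = 4 + 1/L)
n(u(2))*v(R(-2)) = (4 + 1/(6*2))*(-5 - 2) = (4 + 1/12)*(-7) = (49/12)*(-7) = -343/12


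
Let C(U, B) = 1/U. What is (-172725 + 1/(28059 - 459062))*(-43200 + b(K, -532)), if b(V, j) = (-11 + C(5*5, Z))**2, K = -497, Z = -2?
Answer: 2004425783444318624/269376875 ≈ 7.4410e+9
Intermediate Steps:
b(V, j) = 75076/625 (b(V, j) = (-11 + 1/(5*5))**2 = (-11 + 1/25)**2 = (-274/25)**2 = 75076/625)
(-172725 + 1/(28059 - 459062))*(-43200 + b(K, -532)) = (-172725 + 1/(28059 - 459062))*(-43200 + 75076/625) = (-172725 + 1/(-431003))*(-26924924/625) = (-172725 - 1/431003)*(-26924924/625) = -74444993176/431003*(-26924924/625) = 2004425783444318624/269376875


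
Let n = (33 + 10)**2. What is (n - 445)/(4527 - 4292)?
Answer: 1404/235 ≈ 5.9745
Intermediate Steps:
n = 1849 (n = 43**2 = 1849)
(n - 445)/(4527 - 4292) = (1849 - 445)/(4527 - 4292) = 1404/235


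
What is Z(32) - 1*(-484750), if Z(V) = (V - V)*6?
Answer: 484750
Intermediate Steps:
Z(V) = 0 (Z(V) = 0*6 = 0)
Z(32) - 1*(-484750) = 0 - 1*(-484750) = 0 + 484750 = 484750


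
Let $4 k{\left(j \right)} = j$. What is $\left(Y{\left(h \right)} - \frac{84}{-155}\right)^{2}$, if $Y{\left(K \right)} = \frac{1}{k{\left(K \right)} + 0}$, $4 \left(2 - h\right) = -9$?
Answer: $\frac{15272464}{6943225} \approx 2.1996$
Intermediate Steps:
$h = \frac{17}{4}$ ($h = 2 - - \frac{9}{4} = 2 + \frac{9}{4} = \frac{17}{4} \approx 4.25$)
$k{\left(j \right)} = \frac{j}{4}$
$Y{\left(K \right)} = \frac{4}{K}$ ($Y{\left(K \right)} = \frac{1}{\frac{K}{4} + 0} = \frac{1}{\frac{1}{4} K} = \frac{4}{K}$)
$\left(Y{\left(h \right)} - \frac{84}{-155}\right)^{2} = \left(\frac{4}{\frac{17}{4}} - \frac{84}{-155}\right)^{2} = \left(4 \cdot \frac{4}{17} - - \frac{84}{155}\right)^{2} = \left(\frac{16}{17} + \frac{84}{155}\right)^{2} = \left(\frac{3908}{2635}\right)^{2} = \frac{15272464}{6943225}$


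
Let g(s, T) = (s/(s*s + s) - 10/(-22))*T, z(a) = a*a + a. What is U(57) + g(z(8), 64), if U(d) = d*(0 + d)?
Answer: 2633011/803 ≈ 3279.0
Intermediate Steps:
U(d) = d² (U(d) = d*d = d²)
z(a) = a + a² (z(a) = a² + a = a + a²)
g(s, T) = T*(5/11 + s/(s + s²)) (g(s, T) = (s/(s² + s) - 10*(-1/22))*T = (s/(s + s²) + 5/11)*T = (5/11 + s/(s + s²))*T = T*(5/11 + s/(s + s²)))
U(57) + g(z(8), 64) = 57² + (1/11)*64*(16 + 5*(8*(1 + 8)))/(1 + 8*(1 + 8)) = 3249 + (1/11)*64*(16 + 5*(8*9))/(1 + 8*9) = 3249 + (1/11)*64*(16 + 5*72)/(1 + 72) = 3249 + (1/11)*64*(16 + 360)/73 = 3249 + (1/11)*64*(1/73)*376 = 3249 + 24064/803 = 2633011/803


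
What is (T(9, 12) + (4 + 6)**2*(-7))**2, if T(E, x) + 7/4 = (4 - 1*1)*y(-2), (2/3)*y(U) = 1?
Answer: 7778521/16 ≈ 4.8616e+5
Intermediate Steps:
y(U) = 3/2 (y(U) = (3/2)*1 = 3/2)
T(E, x) = 11/4 (T(E, x) = -7/4 + (4 - 1*1)*(3/2) = -7/4 + (4 - 1)*(3/2) = -7/4 + 3*(3/2) = -7/4 + 9/2 = 11/4)
(T(9, 12) + (4 + 6)**2*(-7))**2 = (11/4 + (4 + 6)**2*(-7))**2 = (11/4 + 10**2*(-7))**2 = (11/4 + 100*(-7))**2 = (11/4 - 700)**2 = (-2789/4)**2 = 7778521/16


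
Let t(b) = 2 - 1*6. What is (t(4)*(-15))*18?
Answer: 1080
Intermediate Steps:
t(b) = -4 (t(b) = 2 - 6 = -4)
(t(4)*(-15))*18 = -4*(-15)*18 = 60*18 = 1080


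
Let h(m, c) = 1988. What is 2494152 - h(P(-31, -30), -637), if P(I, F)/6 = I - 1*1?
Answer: 2492164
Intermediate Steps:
P(I, F) = -6 + 6*I (P(I, F) = 6*(I - 1*1) = 6*(I - 1) = 6*(-1 + I) = -6 + 6*I)
2494152 - h(P(-31, -30), -637) = 2494152 - 1*1988 = 2494152 - 1988 = 2492164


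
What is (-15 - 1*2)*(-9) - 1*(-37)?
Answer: 190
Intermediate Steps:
(-15 - 1*2)*(-9) - 1*(-37) = (-15 - 2)*(-9) + 37 = -17*(-9) + 37 = 153 + 37 = 190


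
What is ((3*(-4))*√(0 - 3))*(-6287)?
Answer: 75444*I*√3 ≈ 1.3067e+5*I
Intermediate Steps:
((3*(-4))*√(0 - 3))*(-6287) = -12*I*√3*(-6287) = 75444*I*√3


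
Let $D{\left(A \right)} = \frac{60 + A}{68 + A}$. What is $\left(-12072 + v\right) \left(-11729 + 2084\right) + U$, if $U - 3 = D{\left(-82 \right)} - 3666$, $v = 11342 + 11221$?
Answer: $- \frac{708325495}{7} \approx -1.0119 \cdot 10^{8}$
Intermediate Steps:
$v = 22563$
$D{\left(A \right)} = \frac{60 + A}{68 + A}$
$U = - \frac{25630}{7}$ ($U = 3 - \left(3666 - \frac{60 - 82}{68 - 82}\right) = 3 - \left(3666 - \frac{1}{-14} \left(-22\right)\right) = 3 - \frac{25651}{7} = - \frac{25630}{7} \approx -3661.4$)
$\left(-12072 + v\right) \left(-11729 + 2084\right) + U = \left(-12072 + 22563\right) \left(-11729 + 2084\right) - \frac{25630}{7} = 10491 \left(-9645\right) - \frac{25630}{7} = -101185695 - \frac{25630}{7} = - \frac{708325495}{7}$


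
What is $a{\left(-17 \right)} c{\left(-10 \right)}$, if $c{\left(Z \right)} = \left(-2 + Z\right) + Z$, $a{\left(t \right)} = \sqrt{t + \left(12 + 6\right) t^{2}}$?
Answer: $- 22 \sqrt{5185} \approx -1584.2$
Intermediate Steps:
$a{\left(t \right)} = \sqrt{t + 18 t^{2}}$
$c{\left(Z \right)} = -2 + 2 Z$
$a{\left(-17 \right)} c{\left(-10 \right)} = \sqrt{- 17 \left(1 + 18 \left(-17\right)\right)} \left(-2 + 2 \left(-10\right)\right) = \sqrt{- 17 \left(1 - 306\right)} \left(-2 - 20\right) = \sqrt{\left(-17\right) \left(-305\right)} \left(-22\right) = \sqrt{5185} \left(-22\right) = - 22 \sqrt{5185}$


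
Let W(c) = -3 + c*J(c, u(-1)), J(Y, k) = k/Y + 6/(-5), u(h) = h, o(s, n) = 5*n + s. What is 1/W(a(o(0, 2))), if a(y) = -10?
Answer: ⅛ ≈ 0.12500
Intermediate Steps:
o(s, n) = s + 5*n
J(Y, k) = -6/5 + k/Y (J(Y, k) = k/Y + 6*(-⅕) = k/Y - 6/5 = -6/5 + k/Y)
W(c) = -3 + c*(-6/5 - 1/c)
1/W(a(o(0, 2))) = 1/(-4 - 6/5*(-10)) = 1/(-4 + 12) = 1/8 = ⅛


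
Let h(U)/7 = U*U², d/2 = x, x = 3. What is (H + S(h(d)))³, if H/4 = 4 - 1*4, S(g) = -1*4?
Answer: -64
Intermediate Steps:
d = 6 (d = 2*3 = 6)
h(U) = 7*U³ (h(U) = 7*(U*U²) = 7*U³)
S(g) = -4
H = 0 (H = 4*(4 - 1*4) = 4*(4 - 4) = 4*0 = 0)
(H + S(h(d)))³ = (0 - 4)³ = (-4)³ = -64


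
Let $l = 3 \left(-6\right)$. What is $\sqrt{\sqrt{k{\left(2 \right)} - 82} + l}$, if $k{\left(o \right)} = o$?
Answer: $\sqrt{-18 + 4 i \sqrt{5}} \approx 1.0246 + 4.3646 i$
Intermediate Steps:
$l = -18$
$\sqrt{\sqrt{k{\left(2 \right)} - 82} + l} = \sqrt{\sqrt{2 - 82} - 18} = \sqrt{\sqrt{-80} - 18} = \sqrt{4 i \sqrt{5} - 18} = \sqrt{-18 + 4 i \sqrt{5}}$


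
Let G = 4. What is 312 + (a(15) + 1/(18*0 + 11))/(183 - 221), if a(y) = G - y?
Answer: 65268/209 ≈ 312.29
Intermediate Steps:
a(y) = 4 - y
312 + (a(15) + 1/(18*0 + 11))/(183 - 221) = 312 + ((4 - 1*15) + 1/(18*0 + 11))/(183 - 221) = 312 + ((4 - 15) + 1/(0 + 11))/(-38) = 312 + (-11 + 1/11)*(-1/38) = 312 - 120/11*(-1/38) = 312 + 60/209 = 65268/209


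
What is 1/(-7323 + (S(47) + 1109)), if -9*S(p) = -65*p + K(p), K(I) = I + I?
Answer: -1/5885 ≈ -0.00016992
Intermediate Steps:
K(I) = 2*I
S(p) = 7*p (S(p) = -(-65*p + 2*p)/9 = -(-7)*p = 7*p)
1/(-7323 + (S(47) + 1109)) = 1/(-7323 + (7*47 + 1109)) = 1/(-7323 + (329 + 1109)) = 1/(-7323 + 1438) = 1/(-5885) = -1/5885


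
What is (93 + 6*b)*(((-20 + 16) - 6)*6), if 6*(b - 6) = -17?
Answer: -6720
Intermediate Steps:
b = 19/6 (b = 6 + (⅙)*(-17) = 6 - 17/6 = 19/6 ≈ 3.1667)
(93 + 6*b)*(((-20 + 16) - 6)*6) = (93 + 6*(19/6))*(((-20 + 16) - 6)*6) = (93 + 19)*((-4 - 6)*6) = 112*(-10*6) = 112*(-60) = -6720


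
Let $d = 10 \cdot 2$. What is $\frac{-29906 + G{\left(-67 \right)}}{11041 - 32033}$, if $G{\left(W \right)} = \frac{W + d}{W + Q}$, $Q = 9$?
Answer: $\frac{1734501}{1217536} \approx 1.4246$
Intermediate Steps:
$d = 20$
$G{\left(W \right)} = \frac{20 + W}{9 + W}$ ($G{\left(W \right)} = \frac{W + 20}{W + 9} = \frac{20 + W}{9 + W}$)
$\frac{-29906 + G{\left(-67 \right)}}{11041 - 32033} = \frac{-29906 + \frac{20 - 67}{9 - 67}}{11041 - 32033} = \frac{-29906 + \frac{1}{-58} \left(-47\right)}{-20992} = \left(-29906 - - \frac{47}{58}\right) \left(- \frac{1}{20992}\right) = \left(-29906 + \frac{47}{58}\right) \left(- \frac{1}{20992}\right) = \left(- \frac{1734501}{58}\right) \left(- \frac{1}{20992}\right) = \frac{1734501}{1217536}$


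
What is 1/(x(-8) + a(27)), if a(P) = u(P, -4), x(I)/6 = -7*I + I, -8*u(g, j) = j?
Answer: 2/577 ≈ 0.0034662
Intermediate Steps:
u(g, j) = -j/8
x(I) = -36*I (x(I) = 6*(-7*I + I) = 6*(-6*I) = -36*I)
a(P) = ½ (a(P) = -⅛*(-4) = ½)
1/(x(-8) + a(27)) = 1/(-36*(-8) + ½) = 1/(288 + ½) = 1/(577/2) = 2/577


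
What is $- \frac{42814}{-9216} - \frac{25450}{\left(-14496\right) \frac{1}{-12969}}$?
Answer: $- \frac{15839697943}{695808} \approx -22764.0$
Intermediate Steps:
$- \frac{42814}{-9216} - \frac{25450}{\left(-14496\right) \frac{1}{-12969}} = \left(-42814\right) \left(- \frac{1}{9216}\right) - \frac{25450}{\left(-14496\right) \left(- \frac{1}{12969}\right)} = \frac{21407}{4608} - \frac{25450}{\frac{4832}{4323}} = \frac{21407}{4608} - \frac{55010175}{2416} = - \frac{15839697943}{695808}$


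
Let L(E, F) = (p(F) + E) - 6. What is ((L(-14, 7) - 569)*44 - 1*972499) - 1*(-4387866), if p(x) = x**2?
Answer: 3391607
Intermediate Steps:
L(E, F) = -6 + E + F**2 (L(E, F) = (F**2 + E) - 6 = (E + F**2) - 6 = -6 + E + F**2)
((L(-14, 7) - 569)*44 - 1*972499) - 1*(-4387866) = (((-6 - 14 + 7**2) - 569)*44 - 1*972499) - 1*(-4387866) = (((-6 - 14 + 49) - 569)*44 - 972499) + 4387866 = ((29 - 569)*44 - 972499) + 4387866 = (-540*44 - 972499) + 4387866 = (-23760 - 972499) + 4387866 = -996259 + 4387866 = 3391607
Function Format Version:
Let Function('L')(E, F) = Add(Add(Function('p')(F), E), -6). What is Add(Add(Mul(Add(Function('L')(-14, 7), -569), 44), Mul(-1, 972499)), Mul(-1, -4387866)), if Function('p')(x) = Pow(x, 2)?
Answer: 3391607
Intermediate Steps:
Function('L')(E, F) = Add(-6, E, Pow(F, 2)) (Function('L')(E, F) = Add(Add(Pow(F, 2), E), -6) = Add(Add(E, Pow(F, 2)), -6) = Add(-6, E, Pow(F, 2)))
Add(Add(Mul(Add(Function('L')(-14, 7), -569), 44), Mul(-1, 972499)), Mul(-1, -4387866)) = Add(Add(Mul(Add(Add(-6, -14, Pow(7, 2)), -569), 44), Mul(-1, 972499)), Mul(-1, -4387866)) = Add(Add(Mul(Add(Add(-6, -14, 49), -569), 44), -972499), 4387866) = Add(Add(Mul(Add(29, -569), 44), -972499), 4387866) = Add(Add(Mul(-540, 44), -972499), 4387866) = Add(Add(-23760, -972499), 4387866) = Add(-996259, 4387866) = 3391607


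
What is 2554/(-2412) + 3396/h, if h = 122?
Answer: 1969891/73566 ≈ 26.777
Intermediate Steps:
2554/(-2412) + 3396/h = 2554/(-2412) + 3396/122 = 2554*(-1/2412) + 3396*(1/122) = -1277/1206 + 1698/61 = 1969891/73566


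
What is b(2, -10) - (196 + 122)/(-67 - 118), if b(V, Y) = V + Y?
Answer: -1162/185 ≈ -6.2811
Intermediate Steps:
b(2, -10) - (196 + 122)/(-67 - 118) = (2 - 10) - (196 + 122)/(-67 - 118) = -8 - 318/(-185) = -8 - 318*(-1)/185 = -8 - 1*(-318/185) = -8 + 318/185 = -1162/185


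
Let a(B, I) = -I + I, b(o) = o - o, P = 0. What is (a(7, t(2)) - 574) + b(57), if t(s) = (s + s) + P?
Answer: -574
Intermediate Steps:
b(o) = 0
t(s) = 2*s (t(s) = (s + s) + 0 = 2*s + 0 = 2*s)
a(B, I) = 0
(a(7, t(2)) - 574) + b(57) = (0 - 574) + 0 = -574 + 0 = -574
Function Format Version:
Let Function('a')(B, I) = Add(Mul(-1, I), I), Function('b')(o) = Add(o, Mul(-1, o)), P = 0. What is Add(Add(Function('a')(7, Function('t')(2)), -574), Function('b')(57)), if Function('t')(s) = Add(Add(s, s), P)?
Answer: -574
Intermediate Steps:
Function('b')(o) = 0
Function('t')(s) = Mul(2, s) (Function('t')(s) = Add(Add(s, s), 0) = Add(Mul(2, s), 0) = Mul(2, s))
Function('a')(B, I) = 0
Add(Add(Function('a')(7, Function('t')(2)), -574), Function('b')(57)) = Add(Add(0, -574), 0) = Add(-574, 0) = -574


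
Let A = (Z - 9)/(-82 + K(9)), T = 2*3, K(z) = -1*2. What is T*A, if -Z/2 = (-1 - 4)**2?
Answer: 59/14 ≈ 4.2143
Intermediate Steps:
Z = -50 (Z = -2*(-1 - 4)**2 = -2*(-5)**2 = -2*25 = -50)
K(z) = -2
T = 6
A = 59/84 (A = (-50 - 9)/(-82 - 2) = -59/(-84) = -59*(-1/84) = 59/84 ≈ 0.70238)
T*A = 6*(59/84) = 59/14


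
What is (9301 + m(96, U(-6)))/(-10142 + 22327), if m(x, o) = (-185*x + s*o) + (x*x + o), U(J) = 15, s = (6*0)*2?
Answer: 772/12185 ≈ 0.063357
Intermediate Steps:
s = 0 (s = 0*2 = 0)
m(x, o) = o + x**2 - 185*x (m(x, o) = (-185*x + 0*o) + (x*x + o) = (-185*x + 0) + (x**2 + o) = -185*x + (o + x**2) = o + x**2 - 185*x)
(9301 + m(96, U(-6)))/(-10142 + 22327) = (9301 + (15 + 96**2 - 185*96))/(-10142 + 22327) = (9301 + (15 + 9216 - 17760))/12185 = (9301 - 8529)*(1/12185) = 772*(1/12185) = 772/12185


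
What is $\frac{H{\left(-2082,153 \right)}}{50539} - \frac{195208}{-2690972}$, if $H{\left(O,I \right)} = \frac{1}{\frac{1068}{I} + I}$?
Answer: $\frac{20123426814095}{277404029413843} \approx 0.072542$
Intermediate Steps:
$H{\left(O,I \right)} = \frac{1}{I + \frac{1068}{I}}$
$\frac{H{\left(-2082,153 \right)}}{50539} - \frac{195208}{-2690972} = \frac{153 \frac{1}{1068 + 153^{2}}}{50539} - \frac{195208}{-2690972} = \frac{153}{1068 + 23409} \cdot \frac{1}{50539} - - \frac{48802}{672743} = \frac{153}{24477} \cdot \frac{1}{50539} + \frac{48802}{672743} = 153 \cdot \frac{1}{24477} \cdot \frac{1}{50539} + \frac{48802}{672743} = \frac{51}{8159} \cdot \frac{1}{50539} + \frac{48802}{672743} = \frac{51}{412347701} + \frac{48802}{672743} = \frac{20123426814095}{277404029413843}$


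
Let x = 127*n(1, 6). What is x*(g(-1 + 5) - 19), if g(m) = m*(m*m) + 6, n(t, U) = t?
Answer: 6477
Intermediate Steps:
x = 127 (x = 127*1 = 127)
g(m) = 6 + m³ (g(m) = m*m² + 6 = m³ + 6 = 6 + m³)
x*(g(-1 + 5) - 19) = 127*((6 + (-1 + 5)³) - 19) = 127*((6 + 4³) - 19) = 127*((6 + 64) - 19) = 127*(70 - 19) = 127*51 = 6477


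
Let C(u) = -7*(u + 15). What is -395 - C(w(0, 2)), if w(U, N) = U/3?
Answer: -290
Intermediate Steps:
w(U, N) = U/3 (w(U, N) = U*(⅓) = U/3)
C(u) = -105 - 7*u (C(u) = -7*(15 + u) = -105 - 7*u)
-395 - C(w(0, 2)) = -395 - (-105 - 7*0/3) = -395 - (-105 - 7*0) = -395 - (-105 + 0) = -395 - 1*(-105) = -395 + 105 = -290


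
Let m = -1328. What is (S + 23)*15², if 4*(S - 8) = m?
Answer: -67725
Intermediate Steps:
S = -324 (S = 8 + (¼)*(-1328) = 8 - 332 = -324)
(S + 23)*15² = (-324 + 23)*15² = -301*225 = -67725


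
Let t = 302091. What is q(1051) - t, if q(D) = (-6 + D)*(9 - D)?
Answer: -1390981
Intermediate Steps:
q(1051) - t = (-54 - 1*1051² + 15*1051) - 1*302091 = (-54 - 1*1104601 + 15765) - 302091 = (-54 - 1104601 + 15765) - 302091 = -1088890 - 302091 = -1390981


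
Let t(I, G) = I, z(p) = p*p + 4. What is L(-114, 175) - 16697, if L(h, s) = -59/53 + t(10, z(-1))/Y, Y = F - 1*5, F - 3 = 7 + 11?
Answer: -7079735/424 ≈ -16698.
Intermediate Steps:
z(p) = 4 + p² (z(p) = p² + 4 = 4 + p²)
F = 21 (F = 3 + (7 + 11) = 3 + 18 = 21)
Y = 16 (Y = 21 - 1*5 = 21 - 5 = 16)
L(h, s) = -207/424 (L(h, s) = -59/53 + 10/16 = -59*1/53 + 10*(1/16) = -59/53 + 5/8 = -207/424)
L(-114, 175) - 16697 = -207/424 - 16697 = -7079735/424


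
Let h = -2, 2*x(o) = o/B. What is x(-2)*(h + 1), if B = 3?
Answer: ⅓ ≈ 0.33333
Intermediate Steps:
x(o) = o/6 (x(o) = (o/3)/2 = o/6)
x(-2)*(h + 1) = ((⅙)*(-2))*(-2 + 1) = -⅓*(-1) = ⅓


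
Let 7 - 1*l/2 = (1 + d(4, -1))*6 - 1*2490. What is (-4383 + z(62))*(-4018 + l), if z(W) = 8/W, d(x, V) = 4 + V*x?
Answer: -130977716/31 ≈ -4.2251e+6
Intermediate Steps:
l = 4982 (l = 14 - 2*((1 + (4 - 1*4))*6 - 1*2490) = 14 - 2*((1 + (4 - 4))*6 - 2490) = 14 - 2*((1 + 0)*6 - 2490) = 14 - 2*(1*6 - 2490) = 14 - 2*(6 - 2490) = 14 - 2*(-2484) = 14 + 4968 = 4982)
(-4383 + z(62))*(-4018 + l) = (-4383 + 8/62)*(-4018 + 4982) = (-4383 + 8*(1/62))*964 = (-4383 + 4/31)*964 = -135869/31*964 = -130977716/31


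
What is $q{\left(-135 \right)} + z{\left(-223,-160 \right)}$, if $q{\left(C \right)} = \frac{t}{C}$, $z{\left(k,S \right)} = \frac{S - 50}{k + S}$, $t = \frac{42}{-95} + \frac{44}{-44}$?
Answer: $\frac{2745721}{4911975} \approx 0.55898$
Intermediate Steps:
$t = - \frac{137}{95}$ ($t = 42 \left(- \frac{1}{95}\right) + 44 \left(- \frac{1}{44}\right) = - \frac{42}{95} - 1 = - \frac{137}{95} \approx -1.4421$)
$z{\left(k,S \right)} = \frac{-50 + S}{S + k}$
$q{\left(C \right)} = - \frac{137}{95 C}$
$q{\left(-135 \right)} + z{\left(-223,-160 \right)} = - \frac{137}{95 \left(-135\right)} + \frac{-50 - 160}{-160 - 223} = \left(- \frac{137}{95}\right) \left(- \frac{1}{135}\right) + \frac{1}{-383} \left(-210\right) = \frac{137}{12825} - - \frac{210}{383} = \frac{137}{12825} + \frac{210}{383} = \frac{2745721}{4911975}$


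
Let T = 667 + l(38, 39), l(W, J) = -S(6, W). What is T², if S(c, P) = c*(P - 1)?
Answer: 198025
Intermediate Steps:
S(c, P) = c*(-1 + P)
l(W, J) = 6 - 6*W (l(W, J) = -6*(-1 + W) = -(-6 + 6*W) = 6 - 6*W)
T = 445 (T = 667 + (6 - 6*38) = 667 + (6 - 228) = 667 - 222 = 445)
T² = 445² = 198025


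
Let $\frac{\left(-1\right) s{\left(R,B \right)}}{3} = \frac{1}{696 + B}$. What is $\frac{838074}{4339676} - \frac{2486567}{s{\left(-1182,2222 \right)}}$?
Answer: $\frac{15743915999271139}{6509514} \approx 2.4186 \cdot 10^{9}$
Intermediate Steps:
$s{\left(R,B \right)} = - \frac{3}{696 + B}$
$\frac{838074}{4339676} - \frac{2486567}{s{\left(-1182,2222 \right)}} = \frac{838074}{4339676} - \frac{2486567}{\left(-3\right) \frac{1}{696 + 2222}} = 838074 \cdot \frac{1}{4339676} - \frac{2486567}{\left(-3\right) \frac{1}{2918}} = \frac{419037}{2169838} - \frac{2486567}{\left(-3\right) \frac{1}{2918}} = \frac{419037}{2169838} - \frac{2486567}{- \frac{3}{2918}} = \frac{419037}{2169838} - - \frac{7255802506}{3} = \frac{419037}{2169838} + \frac{7255802506}{3} = \frac{15743915999271139}{6509514}$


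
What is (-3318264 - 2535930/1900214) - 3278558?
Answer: -6267688027919/950107 ≈ -6.5968e+6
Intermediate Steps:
(-3318264 - 2535930/1900214) - 3278558 = (-3318264 - 2535930*1/1900214) - 3278558 = (-3318264 - 1267965/950107) - 3278558 = -3152707122213/950107 - 3278558 = -6267688027919/950107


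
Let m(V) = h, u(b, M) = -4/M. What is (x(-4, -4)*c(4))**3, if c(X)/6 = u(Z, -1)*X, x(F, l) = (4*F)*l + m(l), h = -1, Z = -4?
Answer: 221225582592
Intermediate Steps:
m(V) = -1
x(F, l) = -1 + 4*F*l (x(F, l) = (4*F)*l - 1 = 4*F*l - 1 = -1 + 4*F*l)
c(X) = 24*X (c(X) = 6*((-4/(-1))*X) = 6*((-4*(-1))*X) = 6*(4*X) = 24*X)
(x(-4, -4)*c(4))**3 = ((-1 + 4*(-4)*(-4))*(24*4))**3 = ((-1 + 64)*96)**3 = (63*96)**3 = 6048**3 = 221225582592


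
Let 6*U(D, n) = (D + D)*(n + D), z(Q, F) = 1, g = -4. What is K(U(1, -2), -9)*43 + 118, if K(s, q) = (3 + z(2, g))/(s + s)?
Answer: -140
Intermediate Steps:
U(D, n) = D*(D + n)/3 (U(D, n) = ((D + D)*(n + D))/6 = ((2*D)*(D + n))/6 = (2*D*(D + n))/6 = D*(D + n)/3)
K(s, q) = 2/s (K(s, q) = (3 + 1)/(s + s) = 4/((2*s)) = 4*(1/(2*s)) = 2/s)
K(U(1, -2), -9)*43 + 118 = (2/(((⅓)*1*(1 - 2))))*43 + 118 = (2/(((⅓)*1*(-1))))*43 + 118 = (2/(-⅓))*43 + 118 = (2*(-3))*43 + 118 = -6*43 + 118 = -258 + 118 = -140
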